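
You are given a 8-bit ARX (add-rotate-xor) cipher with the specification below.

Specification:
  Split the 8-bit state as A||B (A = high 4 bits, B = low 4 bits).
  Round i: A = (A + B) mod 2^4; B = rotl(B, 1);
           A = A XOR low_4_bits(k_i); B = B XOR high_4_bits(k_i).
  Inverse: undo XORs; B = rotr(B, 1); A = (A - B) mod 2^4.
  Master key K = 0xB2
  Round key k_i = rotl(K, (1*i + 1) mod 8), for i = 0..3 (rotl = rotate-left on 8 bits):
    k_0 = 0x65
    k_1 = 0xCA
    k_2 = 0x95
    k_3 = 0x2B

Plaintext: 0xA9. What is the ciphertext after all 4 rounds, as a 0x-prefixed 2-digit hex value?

s_0 = plaintext = 0xA9
s_1 = Round(s_0, k_0) = 0x65
s_2 = Round(s_1, k_1) = 0x16
s_3 = Round(s_2, k_2) = 0x25
s_4 = Round(s_3, k_3) = 0xC8

0xC8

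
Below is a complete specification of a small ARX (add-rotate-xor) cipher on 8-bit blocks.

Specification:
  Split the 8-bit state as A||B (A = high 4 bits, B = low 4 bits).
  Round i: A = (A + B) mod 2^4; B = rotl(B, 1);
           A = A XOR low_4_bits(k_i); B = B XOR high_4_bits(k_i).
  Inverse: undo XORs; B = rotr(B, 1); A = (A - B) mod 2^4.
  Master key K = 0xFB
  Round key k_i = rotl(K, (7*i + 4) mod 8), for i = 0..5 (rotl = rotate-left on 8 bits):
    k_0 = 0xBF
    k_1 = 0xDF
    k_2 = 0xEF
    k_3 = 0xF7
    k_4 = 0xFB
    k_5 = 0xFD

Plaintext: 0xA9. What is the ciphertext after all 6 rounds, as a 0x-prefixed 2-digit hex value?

s_0 = plaintext = 0xA9
s_1 = Round(s_0, k_0) = 0xC8
s_2 = Round(s_1, k_1) = 0xBC
s_3 = Round(s_2, k_2) = 0x87
s_4 = Round(s_3, k_3) = 0x81
s_5 = Round(s_4, k_4) = 0x2D
s_6 = Round(s_5, k_5) = 0x24

0x24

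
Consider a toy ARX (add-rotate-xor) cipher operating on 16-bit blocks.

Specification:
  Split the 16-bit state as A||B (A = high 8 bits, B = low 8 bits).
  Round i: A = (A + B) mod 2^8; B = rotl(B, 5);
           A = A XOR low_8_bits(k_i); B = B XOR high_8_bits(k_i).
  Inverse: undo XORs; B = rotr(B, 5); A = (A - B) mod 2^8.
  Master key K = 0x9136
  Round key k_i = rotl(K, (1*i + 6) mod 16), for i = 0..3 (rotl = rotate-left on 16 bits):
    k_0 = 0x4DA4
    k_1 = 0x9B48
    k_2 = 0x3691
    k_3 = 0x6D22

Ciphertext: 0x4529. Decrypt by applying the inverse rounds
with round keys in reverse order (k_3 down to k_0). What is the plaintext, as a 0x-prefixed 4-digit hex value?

s_0 = ciphertext = 0x4529
s_1 = InvRound(s_0, k_3) = 0x4522
s_2 = InvRound(s_1, k_2) = 0x34A0
s_3 = InvRound(s_2, k_1) = 0xA3D9
s_4 = InvRound(s_3, k_0) = 0x63A4

0x63A4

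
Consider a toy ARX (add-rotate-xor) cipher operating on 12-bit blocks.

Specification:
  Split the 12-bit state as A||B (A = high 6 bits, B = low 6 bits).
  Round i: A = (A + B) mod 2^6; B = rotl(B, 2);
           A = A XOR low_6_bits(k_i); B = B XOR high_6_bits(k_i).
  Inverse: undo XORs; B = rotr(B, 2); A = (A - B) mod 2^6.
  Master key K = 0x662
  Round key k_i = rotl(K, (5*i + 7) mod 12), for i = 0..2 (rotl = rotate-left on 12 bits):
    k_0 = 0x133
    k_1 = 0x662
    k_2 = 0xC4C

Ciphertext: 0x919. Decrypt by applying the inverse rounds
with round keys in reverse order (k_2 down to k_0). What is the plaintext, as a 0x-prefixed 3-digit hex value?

s_0 = ciphertext = 0x919
s_1 = InvRound(s_0, k_2) = 0x78A
s_2 = InvRound(s_1, k_1) = 0x234
s_3 = InvRound(s_2, k_0) = 0xBCC

0xBCC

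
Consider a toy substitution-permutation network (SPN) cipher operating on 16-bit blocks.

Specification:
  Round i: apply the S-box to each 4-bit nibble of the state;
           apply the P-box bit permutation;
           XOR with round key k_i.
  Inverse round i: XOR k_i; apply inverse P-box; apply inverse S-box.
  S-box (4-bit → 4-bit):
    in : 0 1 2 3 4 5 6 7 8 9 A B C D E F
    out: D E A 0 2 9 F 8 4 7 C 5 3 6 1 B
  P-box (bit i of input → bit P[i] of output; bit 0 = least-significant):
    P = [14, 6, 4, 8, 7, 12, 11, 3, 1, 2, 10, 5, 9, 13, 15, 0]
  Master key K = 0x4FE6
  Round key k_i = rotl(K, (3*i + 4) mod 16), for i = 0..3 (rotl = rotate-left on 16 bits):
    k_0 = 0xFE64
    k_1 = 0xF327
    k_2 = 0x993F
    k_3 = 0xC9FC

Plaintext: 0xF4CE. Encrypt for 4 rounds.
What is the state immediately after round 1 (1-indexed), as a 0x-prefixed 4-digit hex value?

0x8CE1

s_0 = plaintext = 0xF4CE
s_1 = Round(s_0, k_0) = 0x8CE1
s_2 = Round(s_1, k_1) = 0x72F1
s_3 = Round(s_2, k_2) = 0x88C2
s_4 = Round(s_3, k_3) = 0x5C3C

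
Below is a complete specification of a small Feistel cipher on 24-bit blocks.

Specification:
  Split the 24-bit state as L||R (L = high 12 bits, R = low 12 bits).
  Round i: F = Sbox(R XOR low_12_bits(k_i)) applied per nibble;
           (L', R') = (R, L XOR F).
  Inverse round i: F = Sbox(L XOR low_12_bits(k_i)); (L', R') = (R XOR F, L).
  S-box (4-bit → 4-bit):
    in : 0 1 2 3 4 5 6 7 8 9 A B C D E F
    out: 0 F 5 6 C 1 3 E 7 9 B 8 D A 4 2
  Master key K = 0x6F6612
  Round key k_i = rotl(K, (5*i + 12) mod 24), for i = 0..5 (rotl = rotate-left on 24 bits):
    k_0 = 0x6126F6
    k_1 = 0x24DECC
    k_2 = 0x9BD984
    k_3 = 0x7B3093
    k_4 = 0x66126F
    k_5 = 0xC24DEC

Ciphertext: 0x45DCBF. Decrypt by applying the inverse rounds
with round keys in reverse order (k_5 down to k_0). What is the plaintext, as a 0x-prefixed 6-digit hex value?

0x2C6576

s_0 = ciphertext = 0x45DCBF
s_1 = InvRound(s_0, k_5) = 0x53045D
s_2 = InvRound(s_1, k_4) = 0xA4F530
s_3 = InvRound(s_2, k_3) = 0xE9DA4F
s_4 = InvRound(s_3, k_2) = 0x4B6E9D
s_5 = InvRound(s_4, k_1) = 0x5764B6
s_6 = InvRound(s_5, k_0) = 0x2C6576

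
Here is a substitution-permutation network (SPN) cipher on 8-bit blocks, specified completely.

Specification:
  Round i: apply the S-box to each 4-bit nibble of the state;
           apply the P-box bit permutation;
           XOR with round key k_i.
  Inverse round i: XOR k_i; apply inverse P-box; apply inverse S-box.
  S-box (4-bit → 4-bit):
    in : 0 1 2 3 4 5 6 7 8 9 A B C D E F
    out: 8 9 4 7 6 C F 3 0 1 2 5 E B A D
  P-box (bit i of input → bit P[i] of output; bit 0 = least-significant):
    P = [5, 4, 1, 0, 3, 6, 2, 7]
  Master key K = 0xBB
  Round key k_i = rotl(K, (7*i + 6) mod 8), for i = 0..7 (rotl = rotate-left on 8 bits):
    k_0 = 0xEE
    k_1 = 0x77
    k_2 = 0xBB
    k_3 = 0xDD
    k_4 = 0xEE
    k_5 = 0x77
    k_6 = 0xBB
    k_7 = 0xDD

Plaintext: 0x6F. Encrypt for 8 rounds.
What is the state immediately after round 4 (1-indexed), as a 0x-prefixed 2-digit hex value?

s_0 = plaintext = 0x6F
s_1 = Round(s_0, k_0) = 0x01
s_2 = Round(s_1, k_1) = 0xD6
s_3 = Round(s_2, k_2) = 0x40
s_4 = Round(s_3, k_3) = 0x98
s_5 = Round(s_4, k_4) = 0xE6
s_6 = Round(s_5, k_5) = 0x84
s_7 = Round(s_6, k_6) = 0xA9
s_8 = Round(s_7, k_7) = 0xBD

0x98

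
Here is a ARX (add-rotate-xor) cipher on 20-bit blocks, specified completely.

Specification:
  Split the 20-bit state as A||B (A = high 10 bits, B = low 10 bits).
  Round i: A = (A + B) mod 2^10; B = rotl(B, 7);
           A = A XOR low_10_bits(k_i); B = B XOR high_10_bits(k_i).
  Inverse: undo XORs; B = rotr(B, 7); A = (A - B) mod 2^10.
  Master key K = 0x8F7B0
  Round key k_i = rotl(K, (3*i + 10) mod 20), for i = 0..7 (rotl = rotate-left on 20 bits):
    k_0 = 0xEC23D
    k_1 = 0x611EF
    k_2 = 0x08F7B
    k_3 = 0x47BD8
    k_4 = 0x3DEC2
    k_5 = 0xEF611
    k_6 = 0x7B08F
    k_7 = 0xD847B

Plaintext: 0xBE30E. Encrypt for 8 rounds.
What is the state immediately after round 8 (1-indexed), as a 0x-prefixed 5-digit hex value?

s_0 = plaintext = 0xBE30E
s_1 = Round(s_0, k_0) = 0x0ECD1
s_2 = Round(s_1, k_1) = 0x38D1E
s_3 = Round(s_2, k_2) = 0x5EB00
s_4 = Round(s_3, k_3) = 0xE897E
s_5 = Round(s_4, k_4) = 0xF8BD8
s_6 = Round(s_5, k_5) = 0x6AFC6
s_7 = Round(s_6, k_6) = 0x7FA94
s_8 = Round(s_7, k_7) = 0x3A533

0x3A533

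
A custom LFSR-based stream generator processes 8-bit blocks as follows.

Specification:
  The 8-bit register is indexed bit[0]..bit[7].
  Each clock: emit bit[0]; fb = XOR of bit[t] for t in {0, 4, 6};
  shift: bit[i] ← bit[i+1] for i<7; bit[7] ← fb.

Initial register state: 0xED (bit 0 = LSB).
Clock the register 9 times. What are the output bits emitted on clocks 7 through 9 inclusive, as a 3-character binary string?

110

reg_0 = 0xED
clock 1: out=1, reg = 0x76
clock 2: out=0, reg = 0x3B
clock 3: out=1, reg = 0x1D
clock 4: out=1, reg = 0x0E
clock 5: out=0, reg = 0x07
clock 6: out=1, reg = 0x83
clock 7: out=1, reg = 0xC1
clock 8: out=1, reg = 0x60
clock 9: out=0, reg = 0xB0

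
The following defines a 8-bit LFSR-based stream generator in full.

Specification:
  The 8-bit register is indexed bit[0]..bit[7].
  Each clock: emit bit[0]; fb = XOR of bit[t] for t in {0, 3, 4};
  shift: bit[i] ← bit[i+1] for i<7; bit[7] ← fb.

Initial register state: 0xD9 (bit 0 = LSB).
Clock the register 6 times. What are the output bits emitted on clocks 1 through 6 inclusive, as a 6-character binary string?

reg_0 = 0xD9
clock 1: out=1, reg = 0xEC
clock 2: out=0, reg = 0xF6
clock 3: out=0, reg = 0xFB
clock 4: out=1, reg = 0xFD
clock 5: out=1, reg = 0xFE
clock 6: out=0, reg = 0x7F

100110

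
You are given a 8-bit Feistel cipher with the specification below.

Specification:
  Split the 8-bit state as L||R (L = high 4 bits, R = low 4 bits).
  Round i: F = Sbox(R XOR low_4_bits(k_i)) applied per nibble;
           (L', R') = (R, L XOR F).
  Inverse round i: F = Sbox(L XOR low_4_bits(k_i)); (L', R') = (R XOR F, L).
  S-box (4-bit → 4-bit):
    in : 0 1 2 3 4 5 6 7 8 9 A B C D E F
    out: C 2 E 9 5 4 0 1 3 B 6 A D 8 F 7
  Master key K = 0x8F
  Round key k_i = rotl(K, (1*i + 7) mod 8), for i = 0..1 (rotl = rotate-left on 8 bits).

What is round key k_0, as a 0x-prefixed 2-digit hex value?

0xC7

K = 0x8F
k_0 = rotl(K, (1*0+7) mod 8) = rotl(K, 7) = 0xC7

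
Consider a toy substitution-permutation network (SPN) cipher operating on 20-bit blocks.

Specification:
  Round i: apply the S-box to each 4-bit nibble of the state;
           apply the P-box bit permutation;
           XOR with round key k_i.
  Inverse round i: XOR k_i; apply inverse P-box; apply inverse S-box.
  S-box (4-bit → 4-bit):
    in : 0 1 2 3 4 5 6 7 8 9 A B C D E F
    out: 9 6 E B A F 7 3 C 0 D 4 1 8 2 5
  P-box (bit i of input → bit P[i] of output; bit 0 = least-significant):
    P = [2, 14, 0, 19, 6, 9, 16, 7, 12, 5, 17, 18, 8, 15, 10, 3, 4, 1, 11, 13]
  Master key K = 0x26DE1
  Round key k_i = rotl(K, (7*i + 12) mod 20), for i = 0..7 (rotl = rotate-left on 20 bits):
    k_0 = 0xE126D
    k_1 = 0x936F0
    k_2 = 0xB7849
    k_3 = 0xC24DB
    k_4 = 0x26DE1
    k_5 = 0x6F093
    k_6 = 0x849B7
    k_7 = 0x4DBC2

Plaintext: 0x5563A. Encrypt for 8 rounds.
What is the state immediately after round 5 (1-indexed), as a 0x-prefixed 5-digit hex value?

0xAD602

s_0 = plaintext = 0x5563A
s_1 = Round(s_0, k_0) = 0x4AD92
s_2 = Round(s_1, k_1) = 0x553FB
s_3 = Round(s_2, k_2) = 0xEC532
s_4 = Round(s_3, k_3) = 0x27738
s_5 = Round(s_4, k_4) = 0xAD602
s_6 = Round(s_5, k_5) = 0xC886A
s_7 = Round(s_6, k_6) = 0x74FEA
s_8 = Round(s_7, k_7) = 0xE49DD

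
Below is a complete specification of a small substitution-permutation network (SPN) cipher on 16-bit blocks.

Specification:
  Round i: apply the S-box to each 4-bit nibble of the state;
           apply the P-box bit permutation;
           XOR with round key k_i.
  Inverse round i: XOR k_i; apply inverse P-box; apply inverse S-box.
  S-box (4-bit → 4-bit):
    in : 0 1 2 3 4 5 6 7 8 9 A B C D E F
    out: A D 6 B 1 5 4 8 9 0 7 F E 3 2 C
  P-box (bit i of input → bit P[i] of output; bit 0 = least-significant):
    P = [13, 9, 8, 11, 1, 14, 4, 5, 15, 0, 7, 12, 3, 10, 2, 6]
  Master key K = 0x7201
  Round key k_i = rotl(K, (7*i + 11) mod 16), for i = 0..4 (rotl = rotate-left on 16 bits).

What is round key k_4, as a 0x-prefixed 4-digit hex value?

0x00B9

K = 0x7201
k_0 = rotl(K, (7*0+11) mod 16) = rotl(K, 11) = 0x0B90
k_1 = rotl(K, (7*1+11) mod 16) = rotl(K, 2) = 0xC805
k_2 = rotl(K, (7*2+11) mod 16) = rotl(K, 9) = 0x02E4
k_3 = rotl(K, (7*3+11) mod 16) = rotl(K, 0) = 0x7201
k_4 = rotl(K, (7*4+11) mod 16) = rotl(K, 7) = 0x00B9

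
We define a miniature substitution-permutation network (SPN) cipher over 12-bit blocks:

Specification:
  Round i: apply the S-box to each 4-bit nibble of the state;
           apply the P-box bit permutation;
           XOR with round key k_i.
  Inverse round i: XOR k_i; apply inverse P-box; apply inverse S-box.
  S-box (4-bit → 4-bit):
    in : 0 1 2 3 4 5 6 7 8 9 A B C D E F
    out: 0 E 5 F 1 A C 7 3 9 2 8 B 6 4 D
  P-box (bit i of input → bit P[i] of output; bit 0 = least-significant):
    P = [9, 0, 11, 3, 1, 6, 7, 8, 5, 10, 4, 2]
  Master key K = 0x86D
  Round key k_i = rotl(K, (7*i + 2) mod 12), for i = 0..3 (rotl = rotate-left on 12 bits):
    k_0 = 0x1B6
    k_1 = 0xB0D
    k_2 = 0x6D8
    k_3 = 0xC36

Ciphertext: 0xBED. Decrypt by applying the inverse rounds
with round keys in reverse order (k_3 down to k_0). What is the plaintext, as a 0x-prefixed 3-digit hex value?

s_0 = ciphertext = 0xBED
s_1 = InvRound(s_0, k_3) = 0xD3C
s_2 = InvRound(s_1, k_2) = 0x912
s_3 = InvRound(s_2, k_1) = 0x64C
s_4 = InvRound(s_3, k_0) = 0x739

0x739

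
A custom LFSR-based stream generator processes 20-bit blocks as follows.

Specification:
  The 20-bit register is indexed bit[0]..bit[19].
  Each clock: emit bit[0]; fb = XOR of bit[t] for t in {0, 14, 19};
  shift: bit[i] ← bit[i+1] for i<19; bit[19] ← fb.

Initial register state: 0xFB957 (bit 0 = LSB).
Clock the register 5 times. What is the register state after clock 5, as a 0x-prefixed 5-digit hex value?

reg_0 = 0xFB957
clock 1: out=1, reg = 0x7DCAB
clock 2: out=1, reg = 0x3EE55
clock 3: out=1, reg = 0x1F72A
clock 4: out=0, reg = 0x8FB95
clock 5: out=1, reg = 0xC7DCA

0xC7DCA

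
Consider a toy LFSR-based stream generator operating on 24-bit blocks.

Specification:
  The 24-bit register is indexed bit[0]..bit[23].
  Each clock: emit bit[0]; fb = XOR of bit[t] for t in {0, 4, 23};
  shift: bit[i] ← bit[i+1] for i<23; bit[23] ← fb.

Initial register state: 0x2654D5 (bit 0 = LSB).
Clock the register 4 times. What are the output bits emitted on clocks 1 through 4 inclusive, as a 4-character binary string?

reg_0 = 0x2654D5
clock 1: out=1, reg = 0x132A6A
clock 2: out=0, reg = 0x099535
clock 3: out=1, reg = 0x04CA9A
clock 4: out=0, reg = 0x82654D

1010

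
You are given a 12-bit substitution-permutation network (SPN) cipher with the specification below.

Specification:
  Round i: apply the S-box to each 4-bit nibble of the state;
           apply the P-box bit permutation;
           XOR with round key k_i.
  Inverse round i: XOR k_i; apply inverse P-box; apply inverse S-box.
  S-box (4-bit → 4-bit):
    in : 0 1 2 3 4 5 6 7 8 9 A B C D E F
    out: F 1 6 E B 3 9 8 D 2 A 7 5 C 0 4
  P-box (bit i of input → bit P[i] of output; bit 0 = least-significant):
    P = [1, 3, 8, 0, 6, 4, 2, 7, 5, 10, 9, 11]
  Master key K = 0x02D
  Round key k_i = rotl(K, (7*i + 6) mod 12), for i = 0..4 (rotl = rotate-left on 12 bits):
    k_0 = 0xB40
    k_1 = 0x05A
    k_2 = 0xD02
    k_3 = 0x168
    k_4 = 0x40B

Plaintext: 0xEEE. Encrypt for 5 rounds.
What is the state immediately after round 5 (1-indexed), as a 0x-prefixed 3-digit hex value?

s_0 = plaintext = 0xEEE
s_1 = Round(s_0, k_0) = 0xB40
s_2 = Round(s_1, k_1) = 0x7A1
s_3 = Round(s_2, k_2) = 0x590
s_4 = Round(s_3, k_3) = 0x453
s_5 = Round(s_4, k_4) = 0x972

0x972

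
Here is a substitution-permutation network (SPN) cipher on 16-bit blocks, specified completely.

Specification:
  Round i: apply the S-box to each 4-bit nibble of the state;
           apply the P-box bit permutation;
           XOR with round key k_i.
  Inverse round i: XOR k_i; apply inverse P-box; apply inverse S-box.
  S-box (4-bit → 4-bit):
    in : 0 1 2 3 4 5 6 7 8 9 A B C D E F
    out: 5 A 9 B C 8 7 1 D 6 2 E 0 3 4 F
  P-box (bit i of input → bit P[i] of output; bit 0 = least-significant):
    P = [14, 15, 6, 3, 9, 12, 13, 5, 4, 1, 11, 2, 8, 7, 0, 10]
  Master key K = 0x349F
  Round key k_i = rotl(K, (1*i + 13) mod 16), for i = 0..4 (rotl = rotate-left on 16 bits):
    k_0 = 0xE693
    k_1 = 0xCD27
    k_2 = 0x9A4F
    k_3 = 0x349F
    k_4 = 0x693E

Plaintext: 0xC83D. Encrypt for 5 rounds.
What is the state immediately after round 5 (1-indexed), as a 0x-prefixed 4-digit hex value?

0xC3C4

s_0 = plaintext = 0xC83D
s_1 = Round(s_0, k_0) = 0x3CA7
s_2 = Round(s_1, k_1) = 0x98A7
s_3 = Round(s_2, k_2) = 0xC2DA
s_4 = Round(s_3, k_3) = 0xA68B
s_5 = Round(s_4, k_4) = 0xC3C4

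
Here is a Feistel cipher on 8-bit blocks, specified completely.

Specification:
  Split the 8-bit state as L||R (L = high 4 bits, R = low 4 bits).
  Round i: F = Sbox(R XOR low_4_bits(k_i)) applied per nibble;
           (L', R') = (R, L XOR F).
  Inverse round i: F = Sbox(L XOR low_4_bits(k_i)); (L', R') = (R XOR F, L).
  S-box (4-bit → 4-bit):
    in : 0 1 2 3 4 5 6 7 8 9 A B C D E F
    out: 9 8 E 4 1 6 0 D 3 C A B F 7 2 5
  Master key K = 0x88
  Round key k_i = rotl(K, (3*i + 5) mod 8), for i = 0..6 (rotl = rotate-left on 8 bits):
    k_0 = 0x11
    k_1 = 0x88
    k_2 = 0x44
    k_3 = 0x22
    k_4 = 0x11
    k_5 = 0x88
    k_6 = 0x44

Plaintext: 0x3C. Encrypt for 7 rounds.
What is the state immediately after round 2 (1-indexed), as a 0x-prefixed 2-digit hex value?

0x43

s_0 = plaintext = 0x3C
s_1 = Round(s_0, k_0) = 0xC4
s_2 = Round(s_1, k_1) = 0x43
s_3 = Round(s_2, k_2) = 0x39
s_4 = Round(s_3, k_3) = 0x98
s_5 = Round(s_4, k_4) = 0x85
s_6 = Round(s_5, k_5) = 0x5F
s_7 = Round(s_6, k_6) = 0xFE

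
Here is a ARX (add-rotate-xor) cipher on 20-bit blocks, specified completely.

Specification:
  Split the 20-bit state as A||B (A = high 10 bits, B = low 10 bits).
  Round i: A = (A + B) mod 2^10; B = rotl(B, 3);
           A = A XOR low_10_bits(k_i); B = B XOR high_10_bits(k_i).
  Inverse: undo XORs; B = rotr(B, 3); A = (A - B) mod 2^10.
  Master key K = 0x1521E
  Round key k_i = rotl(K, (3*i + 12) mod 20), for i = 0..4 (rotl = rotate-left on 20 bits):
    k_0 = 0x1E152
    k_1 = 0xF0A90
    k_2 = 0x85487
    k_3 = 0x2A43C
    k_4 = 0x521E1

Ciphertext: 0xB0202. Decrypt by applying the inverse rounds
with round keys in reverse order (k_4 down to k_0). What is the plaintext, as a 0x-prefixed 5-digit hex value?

s_0 = ciphertext = 0xB0202
s_1 = InvRound(s_0, k_4) = 0x6E169
s_2 = InvRound(s_1, k_3) = 0x53038
s_3 = InvRound(s_2, k_2) = 0xC1AC5
s_4 = InvRound(s_3, k_1) = 0x7DBA0
s_5 = InvRound(s_4, k_0) = 0x0A47B

0x0A47B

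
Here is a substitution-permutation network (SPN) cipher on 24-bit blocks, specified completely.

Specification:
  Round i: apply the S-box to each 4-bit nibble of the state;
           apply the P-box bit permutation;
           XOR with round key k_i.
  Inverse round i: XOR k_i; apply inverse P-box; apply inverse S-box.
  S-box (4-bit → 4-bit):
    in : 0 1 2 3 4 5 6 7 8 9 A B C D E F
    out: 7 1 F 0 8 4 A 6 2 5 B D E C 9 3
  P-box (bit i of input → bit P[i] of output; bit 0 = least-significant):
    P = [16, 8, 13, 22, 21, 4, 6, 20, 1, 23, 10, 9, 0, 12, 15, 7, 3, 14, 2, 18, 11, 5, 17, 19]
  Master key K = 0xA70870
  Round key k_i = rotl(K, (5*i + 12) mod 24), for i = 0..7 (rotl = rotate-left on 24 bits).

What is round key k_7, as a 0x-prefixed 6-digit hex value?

0x538438

K = 0xA70870
k_0 = rotl(K, (5*0+12) mod 24) = rotl(K, 12) = 0x870A70
k_1 = rotl(K, (5*1+12) mod 24) = rotl(K, 17) = 0xE14E10
k_2 = rotl(K, (5*2+12) mod 24) = rotl(K, 22) = 0x29C21C
k_3 = rotl(K, (5*3+12) mod 24) = rotl(K, 3) = 0x384385
k_4 = rotl(K, (5*4+12) mod 24) = rotl(K, 8) = 0x0870A7
k_5 = rotl(K, (5*5+12) mod 24) = rotl(K, 13) = 0x0E14E1
k_6 = rotl(K, (5*6+12) mod 24) = rotl(K, 18) = 0xC29C21
k_7 = rotl(K, (5*7+12) mod 24) = rotl(K, 23) = 0x538438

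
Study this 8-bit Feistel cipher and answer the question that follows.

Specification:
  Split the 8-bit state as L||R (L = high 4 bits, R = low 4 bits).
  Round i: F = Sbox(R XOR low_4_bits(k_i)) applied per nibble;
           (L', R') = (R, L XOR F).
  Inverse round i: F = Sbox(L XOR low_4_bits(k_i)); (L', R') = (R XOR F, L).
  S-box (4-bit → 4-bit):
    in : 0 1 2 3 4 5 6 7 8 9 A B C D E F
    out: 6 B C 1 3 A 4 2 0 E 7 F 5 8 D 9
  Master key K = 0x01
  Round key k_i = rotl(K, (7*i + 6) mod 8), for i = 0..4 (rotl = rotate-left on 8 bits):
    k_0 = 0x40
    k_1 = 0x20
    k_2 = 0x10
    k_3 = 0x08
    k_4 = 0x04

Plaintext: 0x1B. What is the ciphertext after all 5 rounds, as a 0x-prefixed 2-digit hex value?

s_0 = plaintext = 0x1B
s_1 = Round(s_0, k_0) = 0xBE
s_2 = Round(s_1, k_1) = 0xE6
s_3 = Round(s_2, k_2) = 0x6A
s_4 = Round(s_3, k_3) = 0xAA
s_5 = Round(s_4, k_4) = 0xA7

0xA7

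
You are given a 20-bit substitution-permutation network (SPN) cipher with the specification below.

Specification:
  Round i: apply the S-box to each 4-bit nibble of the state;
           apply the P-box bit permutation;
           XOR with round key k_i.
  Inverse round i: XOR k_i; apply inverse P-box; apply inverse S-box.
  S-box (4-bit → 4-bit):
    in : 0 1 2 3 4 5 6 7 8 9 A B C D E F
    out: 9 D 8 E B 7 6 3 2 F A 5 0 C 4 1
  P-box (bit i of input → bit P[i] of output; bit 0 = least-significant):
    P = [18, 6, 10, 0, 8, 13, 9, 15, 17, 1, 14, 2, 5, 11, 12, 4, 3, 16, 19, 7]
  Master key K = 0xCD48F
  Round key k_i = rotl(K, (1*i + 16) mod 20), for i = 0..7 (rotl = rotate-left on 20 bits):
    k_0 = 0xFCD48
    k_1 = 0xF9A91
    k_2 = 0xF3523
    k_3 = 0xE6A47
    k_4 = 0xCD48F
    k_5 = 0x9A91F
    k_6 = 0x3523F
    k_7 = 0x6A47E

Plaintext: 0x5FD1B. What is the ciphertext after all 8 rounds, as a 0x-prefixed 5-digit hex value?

s_0 = plaintext = 0x5FD1B
s_1 = Round(s_0, k_0) = 0x20A64
s_2 = Round(s_1, k_1) = 0xBB866
s_3 = Round(s_2, k_2) = 0x70349
s_4 = Round(s_3, k_3) = 0xB8F38
s_5 = Round(s_4, k_4) = 0x67EC7
s_6 = Round(s_5, k_5) = 0x4E17F
s_7 = Round(s_6, k_6) = 0x423B3
s_8 = Round(s_7, k_7) = 0x7E3A1

0x7E3A1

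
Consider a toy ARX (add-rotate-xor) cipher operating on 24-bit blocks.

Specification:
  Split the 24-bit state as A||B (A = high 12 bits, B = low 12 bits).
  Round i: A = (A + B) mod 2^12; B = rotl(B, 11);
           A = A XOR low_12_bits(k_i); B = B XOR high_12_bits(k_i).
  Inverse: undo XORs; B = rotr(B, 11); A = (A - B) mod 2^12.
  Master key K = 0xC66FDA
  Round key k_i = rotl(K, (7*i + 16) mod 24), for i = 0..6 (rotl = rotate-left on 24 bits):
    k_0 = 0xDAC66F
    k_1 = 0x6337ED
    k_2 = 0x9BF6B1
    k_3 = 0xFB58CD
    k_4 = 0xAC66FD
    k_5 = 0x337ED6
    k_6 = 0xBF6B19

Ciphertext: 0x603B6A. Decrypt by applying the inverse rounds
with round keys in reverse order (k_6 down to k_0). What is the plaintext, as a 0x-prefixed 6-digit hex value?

s_0 = ciphertext = 0x603B6A
s_1 = InvRound(s_0, k_6) = 0xBE2138
s_2 = InvRound(s_1, k_5) = 0x11641E
s_3 = InvRound(s_2, k_4) = 0xA3ADB1
s_4 = InvRound(s_3, k_3) = 0xEEF408
s_5 = InvRound(s_4, k_2) = 0xCEFB6F
s_6 = InvRound(s_5, k_1) = 0x049AB9
s_7 = InvRound(s_6, k_0) = 0x7FCE2A

0x7FCE2A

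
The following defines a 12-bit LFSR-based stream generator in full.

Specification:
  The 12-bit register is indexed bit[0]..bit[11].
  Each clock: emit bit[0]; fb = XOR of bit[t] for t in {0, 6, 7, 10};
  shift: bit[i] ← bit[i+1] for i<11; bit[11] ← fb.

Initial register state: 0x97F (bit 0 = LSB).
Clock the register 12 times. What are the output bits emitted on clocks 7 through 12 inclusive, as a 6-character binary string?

101001

reg_0 = 0x97F
clock 1: out=1, reg = 0x4BF
clock 2: out=1, reg = 0xA5F
clock 3: out=1, reg = 0x52F
clock 4: out=1, reg = 0x297
clock 5: out=1, reg = 0x14B
clock 6: out=1, reg = 0x0A5
clock 7: out=1, reg = 0x052
clock 8: out=0, reg = 0x829
clock 9: out=1, reg = 0xC14
clock 10: out=0, reg = 0xE0A
clock 11: out=0, reg = 0xF05
clock 12: out=1, reg = 0x782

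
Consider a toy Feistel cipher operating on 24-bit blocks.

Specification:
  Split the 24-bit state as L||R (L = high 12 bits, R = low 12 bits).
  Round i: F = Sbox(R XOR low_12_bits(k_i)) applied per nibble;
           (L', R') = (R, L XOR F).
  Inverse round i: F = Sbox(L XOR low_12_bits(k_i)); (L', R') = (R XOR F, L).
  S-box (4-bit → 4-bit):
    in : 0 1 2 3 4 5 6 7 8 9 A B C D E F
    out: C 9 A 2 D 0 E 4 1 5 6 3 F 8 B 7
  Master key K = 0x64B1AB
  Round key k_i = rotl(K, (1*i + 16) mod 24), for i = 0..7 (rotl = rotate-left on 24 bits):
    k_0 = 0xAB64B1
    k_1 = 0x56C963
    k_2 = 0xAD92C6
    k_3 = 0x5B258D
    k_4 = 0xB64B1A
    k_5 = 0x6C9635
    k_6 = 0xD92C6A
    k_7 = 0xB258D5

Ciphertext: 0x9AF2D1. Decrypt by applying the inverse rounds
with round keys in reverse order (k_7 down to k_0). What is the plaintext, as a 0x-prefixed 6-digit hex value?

s_0 = ciphertext = 0x9AF2D1
s_1 = InvRound(s_0, k_7) = 0xB979AF
s_2 = InvRound(s_1, k_6) = 0xDD7B97
s_3 = InvRound(s_2, k_5) = 0x82DDD7
s_4 = InvRound(s_3, k_4) = 0xFF382D
s_5 = InvRound(s_4, k_3) = 0xE66FF3
s_6 = InvRound(s_5, k_2) = 0x09FE66
s_7 = InvRound(s_6, k_1) = 0xB1909F
s_8 = InvRound(s_7, k_0) = 0x7FEB19

0x7FEB19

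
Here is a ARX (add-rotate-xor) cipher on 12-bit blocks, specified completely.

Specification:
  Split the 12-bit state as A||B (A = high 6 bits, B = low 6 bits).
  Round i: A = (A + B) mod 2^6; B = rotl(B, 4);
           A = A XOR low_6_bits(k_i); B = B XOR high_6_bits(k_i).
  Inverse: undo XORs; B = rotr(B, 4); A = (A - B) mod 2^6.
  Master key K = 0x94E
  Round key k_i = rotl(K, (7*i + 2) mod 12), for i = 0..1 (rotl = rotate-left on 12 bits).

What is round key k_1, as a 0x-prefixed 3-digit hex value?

0xD29

K = 0x94E
k_0 = rotl(K, (7*0+2) mod 12) = rotl(K, 2) = 0x53A
k_1 = rotl(K, (7*1+2) mod 12) = rotl(K, 9) = 0xD29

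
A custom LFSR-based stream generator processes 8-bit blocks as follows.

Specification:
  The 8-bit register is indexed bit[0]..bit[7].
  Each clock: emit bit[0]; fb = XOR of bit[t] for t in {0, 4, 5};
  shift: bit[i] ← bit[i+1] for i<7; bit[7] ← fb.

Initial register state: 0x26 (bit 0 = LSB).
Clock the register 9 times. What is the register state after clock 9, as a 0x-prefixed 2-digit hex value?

reg_0 = 0x26
clock 1: out=0, reg = 0x93
clock 2: out=1, reg = 0x49
clock 3: out=1, reg = 0xA4
clock 4: out=0, reg = 0xD2
clock 5: out=0, reg = 0xE9
clock 6: out=1, reg = 0x74
clock 7: out=0, reg = 0x3A
clock 8: out=0, reg = 0x1D
clock 9: out=1, reg = 0x0E

0x0E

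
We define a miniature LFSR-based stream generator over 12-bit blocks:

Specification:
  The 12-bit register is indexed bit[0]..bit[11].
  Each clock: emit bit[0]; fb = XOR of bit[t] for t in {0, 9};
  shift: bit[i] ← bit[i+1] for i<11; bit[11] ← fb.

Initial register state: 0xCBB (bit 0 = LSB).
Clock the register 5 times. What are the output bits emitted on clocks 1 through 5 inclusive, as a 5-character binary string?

11011

reg_0 = 0xCBB
clock 1: out=1, reg = 0xE5D
clock 2: out=1, reg = 0x72E
clock 3: out=0, reg = 0xB97
clock 4: out=1, reg = 0x5CB
clock 5: out=1, reg = 0xAE5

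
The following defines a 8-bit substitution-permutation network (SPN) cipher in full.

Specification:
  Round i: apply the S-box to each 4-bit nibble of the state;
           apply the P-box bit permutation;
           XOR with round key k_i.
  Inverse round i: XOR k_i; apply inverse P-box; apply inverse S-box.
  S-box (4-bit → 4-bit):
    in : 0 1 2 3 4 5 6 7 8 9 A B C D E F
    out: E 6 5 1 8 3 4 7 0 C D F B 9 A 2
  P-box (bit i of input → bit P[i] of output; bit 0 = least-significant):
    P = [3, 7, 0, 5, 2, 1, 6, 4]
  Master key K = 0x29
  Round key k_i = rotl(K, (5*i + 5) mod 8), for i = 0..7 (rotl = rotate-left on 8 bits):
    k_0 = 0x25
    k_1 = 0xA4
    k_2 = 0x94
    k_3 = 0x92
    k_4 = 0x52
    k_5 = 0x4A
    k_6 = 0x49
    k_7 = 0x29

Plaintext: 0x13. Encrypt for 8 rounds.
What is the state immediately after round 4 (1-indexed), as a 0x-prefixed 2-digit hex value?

0xB0

s_0 = plaintext = 0x13
s_1 = Round(s_0, k_0) = 0x6F
s_2 = Round(s_1, k_1) = 0x64
s_3 = Round(s_2, k_2) = 0xF4
s_4 = Round(s_3, k_3) = 0xB0
s_5 = Round(s_4, k_4) = 0xA5
s_6 = Round(s_5, k_5) = 0x96
s_7 = Round(s_6, k_6) = 0x18
s_8 = Round(s_7, k_7) = 0x6B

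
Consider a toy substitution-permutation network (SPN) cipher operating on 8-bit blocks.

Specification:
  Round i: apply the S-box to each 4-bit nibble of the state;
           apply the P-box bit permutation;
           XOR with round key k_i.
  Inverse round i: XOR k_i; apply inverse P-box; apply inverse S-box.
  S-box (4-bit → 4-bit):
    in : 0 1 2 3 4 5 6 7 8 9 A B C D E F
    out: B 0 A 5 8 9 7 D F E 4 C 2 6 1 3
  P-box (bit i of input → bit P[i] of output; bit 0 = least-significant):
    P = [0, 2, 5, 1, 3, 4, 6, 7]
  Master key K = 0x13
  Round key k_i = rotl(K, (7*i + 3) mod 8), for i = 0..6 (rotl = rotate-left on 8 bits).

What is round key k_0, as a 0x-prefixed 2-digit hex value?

K = 0x13
k_0 = rotl(K, (7*0+3) mod 8) = rotl(K, 3) = 0x98

0x98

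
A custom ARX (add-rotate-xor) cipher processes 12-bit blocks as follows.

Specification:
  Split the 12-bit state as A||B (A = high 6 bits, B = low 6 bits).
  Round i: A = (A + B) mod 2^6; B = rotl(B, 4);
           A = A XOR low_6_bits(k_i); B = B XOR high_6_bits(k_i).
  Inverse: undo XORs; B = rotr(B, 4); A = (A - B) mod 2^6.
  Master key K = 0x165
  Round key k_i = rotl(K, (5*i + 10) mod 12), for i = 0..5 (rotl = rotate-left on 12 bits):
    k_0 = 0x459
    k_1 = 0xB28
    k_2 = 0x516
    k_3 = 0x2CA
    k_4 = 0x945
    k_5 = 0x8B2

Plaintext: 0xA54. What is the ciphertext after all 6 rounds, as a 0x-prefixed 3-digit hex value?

0xED9

s_0 = plaintext = 0xA54
s_1 = Round(s_0, k_0) = 0x914
s_2 = Round(s_1, k_1) = 0x429
s_3 = Round(s_2, k_2) = 0xBCE
s_4 = Round(s_3, k_3) = 0xDE8
s_5 = Round(s_4, k_4) = 0x6AF
s_6 = Round(s_5, k_5) = 0xED9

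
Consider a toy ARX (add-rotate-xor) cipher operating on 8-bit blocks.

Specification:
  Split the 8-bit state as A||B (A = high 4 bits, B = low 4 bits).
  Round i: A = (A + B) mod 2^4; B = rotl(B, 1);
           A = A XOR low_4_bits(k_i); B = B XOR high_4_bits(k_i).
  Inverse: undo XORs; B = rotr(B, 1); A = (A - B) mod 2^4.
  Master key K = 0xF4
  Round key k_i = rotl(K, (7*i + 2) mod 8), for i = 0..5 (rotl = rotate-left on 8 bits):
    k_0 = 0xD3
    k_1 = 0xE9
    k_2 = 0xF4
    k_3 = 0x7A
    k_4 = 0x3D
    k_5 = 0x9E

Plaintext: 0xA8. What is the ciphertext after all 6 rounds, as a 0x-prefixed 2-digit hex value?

0x5A

s_0 = plaintext = 0xA8
s_1 = Round(s_0, k_0) = 0x1C
s_2 = Round(s_1, k_1) = 0x47
s_3 = Round(s_2, k_2) = 0xF1
s_4 = Round(s_3, k_3) = 0xA5
s_5 = Round(s_4, k_4) = 0x29
s_6 = Round(s_5, k_5) = 0x5A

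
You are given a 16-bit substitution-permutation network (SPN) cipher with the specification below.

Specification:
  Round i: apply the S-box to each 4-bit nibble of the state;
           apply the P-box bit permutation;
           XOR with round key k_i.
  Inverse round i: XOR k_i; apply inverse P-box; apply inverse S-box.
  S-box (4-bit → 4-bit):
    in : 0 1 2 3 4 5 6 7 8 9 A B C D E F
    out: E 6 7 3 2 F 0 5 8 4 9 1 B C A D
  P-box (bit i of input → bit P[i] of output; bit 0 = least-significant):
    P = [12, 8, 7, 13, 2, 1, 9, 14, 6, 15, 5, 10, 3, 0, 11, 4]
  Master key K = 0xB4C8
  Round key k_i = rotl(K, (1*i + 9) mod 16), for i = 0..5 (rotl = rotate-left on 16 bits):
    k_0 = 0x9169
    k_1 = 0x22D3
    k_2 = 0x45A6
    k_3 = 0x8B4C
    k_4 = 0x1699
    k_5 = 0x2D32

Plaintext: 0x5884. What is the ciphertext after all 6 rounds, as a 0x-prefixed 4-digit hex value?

0x1B25

s_0 = plaintext = 0x5884
s_1 = Round(s_0, k_0) = 0xDC70
s_2 = Round(s_1, k_1) = 0x8D07
s_3 = Round(s_2, k_2) = 0x1314
s_4 = Round(s_3, k_3) = 0x000F
s_5 = Round(s_4, k_4) = 0xE82A
s_6 = Round(s_5, k_5) = 0x1B25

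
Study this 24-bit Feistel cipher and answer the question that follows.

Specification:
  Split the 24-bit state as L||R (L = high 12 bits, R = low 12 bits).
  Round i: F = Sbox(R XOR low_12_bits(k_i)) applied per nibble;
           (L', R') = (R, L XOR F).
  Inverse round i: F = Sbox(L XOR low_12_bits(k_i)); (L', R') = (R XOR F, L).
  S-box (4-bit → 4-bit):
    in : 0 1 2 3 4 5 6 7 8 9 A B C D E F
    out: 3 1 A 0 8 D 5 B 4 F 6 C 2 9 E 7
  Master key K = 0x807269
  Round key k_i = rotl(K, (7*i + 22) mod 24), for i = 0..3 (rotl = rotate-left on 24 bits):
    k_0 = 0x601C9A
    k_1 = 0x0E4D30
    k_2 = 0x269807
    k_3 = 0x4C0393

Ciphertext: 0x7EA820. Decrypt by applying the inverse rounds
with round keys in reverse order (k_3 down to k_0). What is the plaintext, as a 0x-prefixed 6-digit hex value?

s_0 = ciphertext = 0x7EA820
s_1 = InvRound(s_0, k_3) = 0x09F7EA
s_2 = InvRound(s_1, k_2) = 0x31E09F
s_3 = InvRound(s_2, k_1) = 0xE3131E
s_4 = InvRound(s_3, k_0) = 0x972E31

0x972E31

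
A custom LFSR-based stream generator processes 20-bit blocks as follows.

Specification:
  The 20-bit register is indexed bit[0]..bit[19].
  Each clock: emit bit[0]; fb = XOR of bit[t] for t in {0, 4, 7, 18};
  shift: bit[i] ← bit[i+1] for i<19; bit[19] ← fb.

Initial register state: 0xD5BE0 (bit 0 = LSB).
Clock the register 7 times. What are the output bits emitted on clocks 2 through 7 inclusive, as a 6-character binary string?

reg_0 = 0xD5BE0
clock 1: out=0, reg = 0x6ADF0
clock 2: out=0, reg = 0xB56F8
clock 3: out=0, reg = 0x5AB7C
clock 4: out=0, reg = 0x2D5BE
clock 5: out=0, reg = 0x16ADF
clock 6: out=1, reg = 0x8B56F
clock 7: out=1, reg = 0xC5AB7

000011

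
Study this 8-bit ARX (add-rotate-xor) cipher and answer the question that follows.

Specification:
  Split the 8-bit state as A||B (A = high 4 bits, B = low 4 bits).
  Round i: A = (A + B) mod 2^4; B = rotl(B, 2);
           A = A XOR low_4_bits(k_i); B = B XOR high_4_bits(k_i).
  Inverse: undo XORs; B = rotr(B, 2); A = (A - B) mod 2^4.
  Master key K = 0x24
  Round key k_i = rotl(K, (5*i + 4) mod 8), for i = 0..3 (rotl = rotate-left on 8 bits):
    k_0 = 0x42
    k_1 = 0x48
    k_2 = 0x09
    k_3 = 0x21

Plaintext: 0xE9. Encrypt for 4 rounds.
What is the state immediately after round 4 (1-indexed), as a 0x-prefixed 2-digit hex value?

s_0 = plaintext = 0xE9
s_1 = Round(s_0, k_0) = 0x52
s_2 = Round(s_1, k_1) = 0xFC
s_3 = Round(s_2, k_2) = 0x23
s_4 = Round(s_3, k_3) = 0x4E

0x4E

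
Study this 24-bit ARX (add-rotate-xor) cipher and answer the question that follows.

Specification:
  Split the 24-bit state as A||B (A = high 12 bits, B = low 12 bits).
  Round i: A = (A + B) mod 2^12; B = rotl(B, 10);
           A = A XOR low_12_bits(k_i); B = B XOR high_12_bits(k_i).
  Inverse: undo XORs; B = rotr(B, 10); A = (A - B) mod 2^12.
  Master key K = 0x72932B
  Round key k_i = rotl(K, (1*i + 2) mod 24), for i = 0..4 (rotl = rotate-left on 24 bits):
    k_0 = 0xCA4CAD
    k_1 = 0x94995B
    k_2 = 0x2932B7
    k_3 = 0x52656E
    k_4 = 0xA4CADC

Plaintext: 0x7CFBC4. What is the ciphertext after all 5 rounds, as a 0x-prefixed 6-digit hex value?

0x614717

s_0 = plaintext = 0x7CFBC4
s_1 = Round(s_0, k_0) = 0xF3EE55
s_2 = Round(s_1, k_1) = 0x4C8EDC
s_3 = Round(s_2, k_2) = 0x113124
s_4 = Round(s_3, k_3) = 0x75956F
s_5 = Round(s_4, k_4) = 0x614717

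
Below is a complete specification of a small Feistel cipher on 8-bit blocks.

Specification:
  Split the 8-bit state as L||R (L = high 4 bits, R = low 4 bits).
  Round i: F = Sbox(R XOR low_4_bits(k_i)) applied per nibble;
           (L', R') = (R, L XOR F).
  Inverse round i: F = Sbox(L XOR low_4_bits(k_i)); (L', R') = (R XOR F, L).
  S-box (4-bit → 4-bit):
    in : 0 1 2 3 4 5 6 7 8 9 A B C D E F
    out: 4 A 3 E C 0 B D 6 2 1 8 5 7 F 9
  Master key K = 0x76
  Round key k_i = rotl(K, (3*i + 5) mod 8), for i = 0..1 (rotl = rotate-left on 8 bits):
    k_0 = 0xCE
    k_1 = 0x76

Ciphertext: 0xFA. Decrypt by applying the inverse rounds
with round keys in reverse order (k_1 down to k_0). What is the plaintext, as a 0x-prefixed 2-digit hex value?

s_0 = ciphertext = 0xFA
s_1 = InvRound(s_0, k_1) = 0x8F
s_2 = InvRound(s_1, k_0) = 0x48

0x48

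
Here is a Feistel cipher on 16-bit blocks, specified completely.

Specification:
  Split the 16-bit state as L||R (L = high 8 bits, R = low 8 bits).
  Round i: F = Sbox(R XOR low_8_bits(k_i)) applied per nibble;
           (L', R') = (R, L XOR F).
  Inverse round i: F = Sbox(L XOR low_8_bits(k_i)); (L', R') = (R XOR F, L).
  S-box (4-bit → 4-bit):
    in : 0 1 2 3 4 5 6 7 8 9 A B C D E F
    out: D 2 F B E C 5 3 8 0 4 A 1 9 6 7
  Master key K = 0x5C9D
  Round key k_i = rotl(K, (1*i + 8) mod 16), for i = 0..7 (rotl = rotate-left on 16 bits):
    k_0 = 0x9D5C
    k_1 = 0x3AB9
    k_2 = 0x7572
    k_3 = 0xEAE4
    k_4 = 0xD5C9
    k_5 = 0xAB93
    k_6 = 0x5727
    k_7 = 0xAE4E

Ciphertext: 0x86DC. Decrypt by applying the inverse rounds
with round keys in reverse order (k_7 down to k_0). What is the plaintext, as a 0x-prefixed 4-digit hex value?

s_0 = ciphertext = 0x86DC
s_1 = InvRound(s_0, k_7) = 0xC486
s_2 = InvRound(s_1, k_6) = 0xEDC4
s_3 = InvRound(s_2, k_5) = 0xF2ED
s_4 = InvRound(s_3, k_4) = 0x57F2
s_5 = InvRound(s_4, k_3) = 0x5957
s_6 = InvRound(s_5, k_2) = 0xAD59
s_7 = InvRound(s_6, k_1) = 0x77AD
s_8 = InvRound(s_7, k_0) = 0x5777

0x5777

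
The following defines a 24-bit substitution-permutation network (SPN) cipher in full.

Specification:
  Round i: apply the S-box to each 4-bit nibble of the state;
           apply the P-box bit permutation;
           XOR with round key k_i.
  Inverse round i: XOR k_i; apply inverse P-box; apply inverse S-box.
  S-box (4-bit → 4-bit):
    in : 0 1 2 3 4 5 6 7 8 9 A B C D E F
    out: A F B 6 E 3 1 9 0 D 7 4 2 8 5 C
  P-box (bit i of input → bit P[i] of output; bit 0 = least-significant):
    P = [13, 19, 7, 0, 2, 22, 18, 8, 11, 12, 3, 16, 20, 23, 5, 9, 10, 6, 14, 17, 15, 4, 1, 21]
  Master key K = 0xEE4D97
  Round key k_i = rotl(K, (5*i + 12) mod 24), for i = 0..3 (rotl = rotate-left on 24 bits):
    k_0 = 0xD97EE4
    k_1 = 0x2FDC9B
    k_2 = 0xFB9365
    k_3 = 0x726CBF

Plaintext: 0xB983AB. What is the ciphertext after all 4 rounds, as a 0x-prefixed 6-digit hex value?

0x98790B

s_0 = plaintext = 0xB983AB
s_1 = Round(s_0, k_0) = 0x9F2A6A
s_2 = Round(s_1, k_1) = 0x952615
s_3 = Round(s_2, k_2) = 0x073C23
s_4 = Round(s_3, k_3) = 0x98790B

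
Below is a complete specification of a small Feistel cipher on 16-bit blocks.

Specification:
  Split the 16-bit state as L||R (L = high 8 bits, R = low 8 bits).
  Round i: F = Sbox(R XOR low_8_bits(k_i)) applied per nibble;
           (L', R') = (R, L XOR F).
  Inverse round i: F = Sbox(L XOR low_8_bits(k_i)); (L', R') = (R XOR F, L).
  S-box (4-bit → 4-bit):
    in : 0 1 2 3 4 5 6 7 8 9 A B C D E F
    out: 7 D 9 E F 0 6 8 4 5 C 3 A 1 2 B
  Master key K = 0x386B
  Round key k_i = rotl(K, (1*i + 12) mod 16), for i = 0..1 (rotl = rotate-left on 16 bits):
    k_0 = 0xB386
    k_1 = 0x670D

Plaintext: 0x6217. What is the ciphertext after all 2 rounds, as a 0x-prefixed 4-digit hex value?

0x3FFE

s_0 = plaintext = 0x6217
s_1 = Round(s_0, k_0) = 0x173F
s_2 = Round(s_1, k_1) = 0x3FFE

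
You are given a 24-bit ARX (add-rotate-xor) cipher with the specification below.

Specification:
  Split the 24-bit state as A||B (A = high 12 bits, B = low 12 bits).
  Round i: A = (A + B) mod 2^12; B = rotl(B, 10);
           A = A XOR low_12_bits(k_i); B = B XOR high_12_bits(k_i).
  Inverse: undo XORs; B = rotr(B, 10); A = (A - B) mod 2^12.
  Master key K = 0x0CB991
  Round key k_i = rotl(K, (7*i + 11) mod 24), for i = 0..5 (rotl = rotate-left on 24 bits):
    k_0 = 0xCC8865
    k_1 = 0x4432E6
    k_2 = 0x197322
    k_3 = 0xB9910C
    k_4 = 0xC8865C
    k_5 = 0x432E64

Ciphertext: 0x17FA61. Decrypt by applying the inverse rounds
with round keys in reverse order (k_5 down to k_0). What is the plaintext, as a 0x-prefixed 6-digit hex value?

0x1D6619

s_0 = ciphertext = 0x17FA61
s_1 = InvRound(s_0, k_5) = 0x5CC94F
s_2 = InvRound(s_1, k_4) = 0xC7371D
s_3 = InvRound(s_2, k_3) = 0xB6C213
s_4 = InvRound(s_3, k_2) = 0xA3EE10
s_5 = InvRound(s_4, k_1) = 0xF8A94E
s_6 = InvRound(s_5, k_0) = 0x1D6619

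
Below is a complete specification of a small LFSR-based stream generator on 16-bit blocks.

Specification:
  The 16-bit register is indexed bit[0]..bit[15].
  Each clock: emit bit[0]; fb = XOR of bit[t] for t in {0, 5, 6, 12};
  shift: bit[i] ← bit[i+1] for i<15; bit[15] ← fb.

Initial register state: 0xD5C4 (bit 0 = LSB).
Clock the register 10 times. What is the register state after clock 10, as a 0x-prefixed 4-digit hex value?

reg_0 = 0xD5C4
clock 1: out=0, reg = 0x6AE2
clock 2: out=0, reg = 0x3571
clock 3: out=1, reg = 0x1AB8
clock 4: out=0, reg = 0x0D5C
clock 5: out=0, reg = 0x86AE
clock 6: out=0, reg = 0xC357
clock 7: out=1, reg = 0x61AB
clock 8: out=1, reg = 0x30D5
clock 9: out=1, reg = 0x986A
clock 10: out=0, reg = 0xCC35

0xCC35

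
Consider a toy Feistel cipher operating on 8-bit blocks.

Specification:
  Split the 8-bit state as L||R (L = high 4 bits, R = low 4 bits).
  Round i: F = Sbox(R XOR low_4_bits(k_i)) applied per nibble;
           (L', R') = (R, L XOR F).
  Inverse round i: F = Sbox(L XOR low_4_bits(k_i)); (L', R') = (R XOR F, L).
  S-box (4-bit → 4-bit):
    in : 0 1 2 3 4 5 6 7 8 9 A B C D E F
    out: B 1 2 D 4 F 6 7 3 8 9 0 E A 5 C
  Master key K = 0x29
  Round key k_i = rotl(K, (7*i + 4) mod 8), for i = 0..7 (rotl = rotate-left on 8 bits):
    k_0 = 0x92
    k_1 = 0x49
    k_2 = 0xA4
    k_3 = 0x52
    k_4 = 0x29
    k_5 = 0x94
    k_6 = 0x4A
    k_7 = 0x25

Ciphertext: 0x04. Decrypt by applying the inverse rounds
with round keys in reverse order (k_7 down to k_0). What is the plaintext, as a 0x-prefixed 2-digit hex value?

0x4D

s_0 = ciphertext = 0x04
s_1 = InvRound(s_0, k_7) = 0xB0
s_2 = InvRound(s_1, k_6) = 0x1B
s_3 = InvRound(s_2, k_5) = 0x41
s_4 = InvRound(s_3, k_4) = 0xB4
s_5 = InvRound(s_4, k_3) = 0xCB
s_6 = InvRound(s_5, k_2) = 0x8C
s_7 = InvRound(s_6, k_1) = 0xD8
s_8 = InvRound(s_7, k_0) = 0x4D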